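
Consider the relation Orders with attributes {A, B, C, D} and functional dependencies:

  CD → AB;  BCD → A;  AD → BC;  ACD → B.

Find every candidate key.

(A, D), (C, D)

Attribute D never appears on the right-hand side of any dependency, so D must belong to every candidate key.
{D}⁺ = {D}, which is not all of the schema, so we must add further attributes.
{A, D}⁺: AD→BC adds B, C → {A, B, C, D}. Minimal: {D}⁺ = {D}; {A}⁺ = {A} — none reach the full schema.
{C, D}⁺: CD→AB adds A, B → {A, B, C, D}. Minimal: {D}⁺ = {D}; {C}⁺ = {C} — none reach the full schema.
Any other superkey contains one of these as a subset, so there are no further candidate keys.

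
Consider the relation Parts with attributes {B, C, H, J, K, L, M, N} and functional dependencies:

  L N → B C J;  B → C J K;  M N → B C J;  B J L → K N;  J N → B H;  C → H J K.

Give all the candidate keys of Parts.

Attributes L, M never appear on any right-hand side, so every candidate key must contain {L, M}.
{L, M}⁺ = {L, M}, which is not all of the schema, so we must add further attributes.
{B, L, M}⁺: B→CJK adds C, J, K; BJL→KN adds N; JN→BH adds H → {B, C, H, J, K, L, M, N}. Minimal: {L, M}⁺ = {L, M}; {B, M}⁺ = {B, C, H, J, K, M}; {B, L}⁺ = {B, C, H, J, K, L, N} — none reach the full schema.
{L, M, N}⁺: LN→BCJ adds B, C, J; B→CJK adds K; JN→BH adds H → {B, C, H, J, K, L, M, N}. Minimal: {M, N}⁺ = {B, C, H, J, K, M, N}; {L, N}⁺ = {B, C, H, J, K, L, N}; {L, M}⁺ = {L, M} — none reach the full schema.

(B, L, M); (L, M, N)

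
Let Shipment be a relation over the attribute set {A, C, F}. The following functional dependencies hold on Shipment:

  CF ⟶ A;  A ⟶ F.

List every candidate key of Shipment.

{A, C}; {C, F}

Attribute C never appears on the right-hand side of any dependency, so C must belong to every candidate key.
{C}⁺ = {C}, which is not all of the schema, so we must add further attributes.
{A, C}⁺: A→F adds F → {A, C, F}. Minimal: {C}⁺ = {C}; {A}⁺ = {A, F} — none reach the full schema.
{C, F}⁺: CF→A adds A → {A, C, F}. Minimal: {F}⁺ = {F}; {C}⁺ = {C} — none reach the full schema.
Any other superkey contains one of these as a subset, so there are no further candidate keys.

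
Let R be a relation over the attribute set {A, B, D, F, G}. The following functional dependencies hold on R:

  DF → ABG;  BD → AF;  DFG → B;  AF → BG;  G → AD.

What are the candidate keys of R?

{A, F}⁺: AF→BG adds B, G; G→AD adds D → {A, B, D, F, G}. Minimal: {F}⁺ = {F}; {A}⁺ = {A} — none reach the full schema.
{B, D}⁺: BD→AF adds A, F; AF→BG adds G → {A, B, D, F, G}. Minimal: {D}⁺ = {D}; {B}⁺ = {B} — none reach the full schema.
{B, G}⁺: G→AD adds A, D; BD→AF adds F → {A, B, D, F, G}. Minimal: {G}⁺ = {A, D, G}; {B}⁺ = {B} — none reach the full schema.
{D, F}⁺: DF→ABG adds A, B, G → {A, B, D, F, G}. Minimal: {F}⁺ = {F}; {D}⁺ = {D} — none reach the full schema.
{F, G}⁺: G→AD adds A, D; DF→ABG adds B → {A, B, D, F, G}. Minimal: {G}⁺ = {A, D, G}; {F}⁺ = {F} — none reach the full schema.

(A, F), (B, D), (B, G), (D, F), (F, G)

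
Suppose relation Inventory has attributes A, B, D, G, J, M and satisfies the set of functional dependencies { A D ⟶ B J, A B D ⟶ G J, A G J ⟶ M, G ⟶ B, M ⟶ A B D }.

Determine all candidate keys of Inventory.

{M}⁺: M→ABD adds A, B, D; AD→BJ adds J; ABD→GJ adds G → {A, B, D, G, J, M}.
{A, D}⁺: AD→BJ adds B, J; ABD→GJ adds G; AGJ→M adds M → {A, B, D, G, J, M}.
{A, G, J}⁺: AGJ→M adds M; G→B adds B; M→ABD adds D → {A, B, D, G, J, M}.

M, AD, AGJ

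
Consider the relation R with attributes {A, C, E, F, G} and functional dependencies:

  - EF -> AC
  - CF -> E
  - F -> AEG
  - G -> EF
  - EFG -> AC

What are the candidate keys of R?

F, G

{F}⁺: F→AEG adds A, E, G; EFG→AC adds C → {A, C, E, F, G}.
{G}⁺: G→EF adds E, F; EFG→AC adds A, C → {A, C, E, F, G}.
Any other superkey contains one of these as a subset, so there are no further candidate keys.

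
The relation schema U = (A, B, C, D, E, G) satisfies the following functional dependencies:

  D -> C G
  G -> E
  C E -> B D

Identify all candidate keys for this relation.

Attribute A never appears on the right-hand side of any dependency, so A must belong to every candidate key.
{A}⁺ = {A}, which is not all of the schema, so we must add further attributes.
{A, D}⁺: D→CG adds C, G; G→E adds E; CE→BD adds B → {A, B, C, D, E, G}.
{A, C, E}⁺: CE→BD adds B, D; D→CG adds G → {A, B, C, D, E, G}.
{A, C, G}⁺: G→E adds E; CE→BD adds B, D → {A, B, C, D, E, G}.

{A, D}; {A, C, E}; {A, C, G}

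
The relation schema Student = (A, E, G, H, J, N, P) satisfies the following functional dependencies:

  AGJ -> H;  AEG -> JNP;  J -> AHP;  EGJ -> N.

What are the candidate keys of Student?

{A, E, G}; {E, G, J}

{A, E, G}⁺: AEG→JNP adds J, N, P; J→AHP adds H → {A, E, G, H, J, N, P}. Minimal: {E, G}⁺ = {E, G}; {A, G}⁺ = {A, G}; {A, E}⁺ = {A, E} — none reach the full schema.
{E, G, J}⁺: J→AHP adds A, H, P; EGJ→N adds N → {A, E, G, H, J, N, P}. Minimal: {G, J}⁺ = {A, G, H, J, P}; {E, J}⁺ = {A, E, H, J, P}; {E, G}⁺ = {E, G} — none reach the full schema.
Any other superkey contains one of these as a subset, so there are no further candidate keys.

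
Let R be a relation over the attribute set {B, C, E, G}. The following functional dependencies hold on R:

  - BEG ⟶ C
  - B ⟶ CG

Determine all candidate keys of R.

(B, E)

Attributes B, E never appear on any right-hand side, so every candidate key must contain {B, E}.
{B, E}⁺ = {B, C, E, G}, which is all of the schema, so {B, E} is the only candidate key.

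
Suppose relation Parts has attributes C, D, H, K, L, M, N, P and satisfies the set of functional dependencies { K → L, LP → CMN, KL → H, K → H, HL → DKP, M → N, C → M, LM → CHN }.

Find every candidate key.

K, CL, HL, LM, LP

{K}⁺: K→L adds L; KL→H adds H; HL→DKP adds D, P; LP→CMN adds C, M, N → {C, D, H, K, L, M, N, P}.
{C, L}⁺: C→M adds M; LM→CHN adds H, N; HL→DKP adds D, K, P → {C, D, H, K, L, M, N, P}. Minimal: {L}⁺ = {L}; {C}⁺ = {C, M, N} — none reach the full schema.
{H, L}⁺: HL→DKP adds D, K, P; LP→CMN adds C, M, N → {C, D, H, K, L, M, N, P}. Minimal: {L}⁺ = {L}; {H}⁺ = {H} — none reach the full schema.
{L, M}⁺: M→N adds N; LM→CHN adds C, H; HL→DKP adds D, K, P → {C, D, H, K, L, M, N, P}. Minimal: {M}⁺ = {M, N}; {L}⁺ = {L} — none reach the full schema.
{L, P}⁺: LP→CMN adds C, M, N; LM→CHN adds H; HL→DKP adds D, K → {C, D, H, K, L, M, N, P}. Minimal: {P}⁺ = {P}; {L}⁺ = {L} — none reach the full schema.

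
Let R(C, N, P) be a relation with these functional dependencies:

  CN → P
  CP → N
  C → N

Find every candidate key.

Attribute C never appears on the right-hand side of any dependency, so C must belong to every candidate key.
{C}⁺ = {C, N, P}, which is all of the schema, so {C} is the only candidate key.

(C)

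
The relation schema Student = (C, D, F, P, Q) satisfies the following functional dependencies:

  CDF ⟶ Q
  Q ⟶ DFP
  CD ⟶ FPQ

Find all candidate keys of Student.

{C, D}, {C, Q}

Attribute C never appears on the right-hand side of any dependency, so C must belong to every candidate key.
{C}⁺ = {C}, which is not all of the schema, so we must add further attributes.
{C, D}⁺: CD→FPQ adds F, P, Q → {C, D, F, P, Q}. Minimal: {D}⁺ = {D}; {C}⁺ = {C} — none reach the full schema.
{C, Q}⁺: Q→DFP adds D, F, P → {C, D, F, P, Q}. Minimal: {Q}⁺ = {D, F, P, Q}; {C}⁺ = {C} — none reach the full schema.
Any other superkey contains one of these as a subset, so there are no further candidate keys.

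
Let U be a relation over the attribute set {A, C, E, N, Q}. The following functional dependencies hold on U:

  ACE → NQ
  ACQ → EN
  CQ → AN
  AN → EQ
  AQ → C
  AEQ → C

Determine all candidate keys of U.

(A, N); (A, Q); (C, Q); (A, C, E)

{A, N}⁺: AN→EQ adds E, Q; AQ→C adds C → {A, C, E, N, Q}. Minimal: {N}⁺ = {N}; {A}⁺ = {A} — none reach the full schema.
{A, Q}⁺: AQ→C adds C; ACQ→EN adds E, N → {A, C, E, N, Q}. Minimal: {Q}⁺ = {Q}; {A}⁺ = {A} — none reach the full schema.
{C, Q}⁺: CQ→AN adds A, N; AN→EQ adds E → {A, C, E, N, Q}. Minimal: {Q}⁺ = {Q}; {C}⁺ = {C} — none reach the full schema.
{A, C, E}⁺: ACE→NQ adds N, Q → {A, C, E, N, Q}. Minimal: {C, E}⁺ = {C, E}; {A, E}⁺ = {A, E}; {A, C}⁺ = {A, C} — none reach the full schema.
Any other superkey contains one of these as a subset, so there are no further candidate keys.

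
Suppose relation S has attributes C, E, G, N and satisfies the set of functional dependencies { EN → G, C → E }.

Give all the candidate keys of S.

Attributes C, N never appear on any right-hand side, so every candidate key must contain {C, N}.
{C, N}⁺ = {C, E, G, N}, which is all of the schema, so {C, N} is the only candidate key.

{C, N}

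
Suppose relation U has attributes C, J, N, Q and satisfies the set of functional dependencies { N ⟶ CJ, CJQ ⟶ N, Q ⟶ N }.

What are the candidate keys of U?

Attribute Q never appears on the right-hand side of any dependency, so Q must belong to every candidate key.
{Q}⁺ = {C, J, N, Q}, which is all of the schema, so {Q} is the only candidate key.

Q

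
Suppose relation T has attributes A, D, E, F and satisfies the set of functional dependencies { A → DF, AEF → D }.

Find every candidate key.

Attributes A, E never appear on any right-hand side, so every candidate key must contain {A, E}.
{A, E}⁺ = {A, D, E, F}, which is all of the schema, so {A, E} is the only candidate key.

{A, E}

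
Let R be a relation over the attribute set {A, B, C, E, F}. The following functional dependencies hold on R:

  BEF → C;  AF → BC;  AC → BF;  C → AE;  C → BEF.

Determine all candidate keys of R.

{C}, {A, F}, {B, E, F}

{C}⁺: C→AE adds A, E; C→BEF adds B, F → {A, B, C, E, F}.
{A, F}⁺: AF→BC adds B, C; C→AE adds E → {A, B, C, E, F}. Minimal: {F}⁺ = {F}; {A}⁺ = {A} — none reach the full schema.
{B, E, F}⁺: BEF→C adds C; C→AE adds A → {A, B, C, E, F}. Minimal: {E, F}⁺ = {E, F}; {B, F}⁺ = {B, F}; {B, E}⁺ = {B, E} — none reach the full schema.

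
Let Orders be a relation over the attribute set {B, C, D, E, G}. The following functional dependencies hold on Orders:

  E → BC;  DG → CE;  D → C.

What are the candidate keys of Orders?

Attributes D, G never appear on any right-hand side, so every candidate key must contain {D, G}.
{D, G}⁺ = {B, C, D, E, G}, which is all of the schema, so {D, G} is the only candidate key.

(D, G)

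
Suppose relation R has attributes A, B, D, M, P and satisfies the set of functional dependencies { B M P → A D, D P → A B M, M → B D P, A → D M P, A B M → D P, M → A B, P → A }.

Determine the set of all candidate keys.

{A}⁺: A→DMP adds D, M, P; M→AB adds B → {A, B, D, M, P}.
{M}⁺: M→BDP adds B, D, P; M→AB adds A → {A, B, D, M, P}.
{P}⁺: P→A adds A; A→DMP adds D, M; M→AB adds B → {A, B, D, M, P}.
Any other superkey contains one of these as a subset, so there are no further candidate keys.

{A}, {M}, {P}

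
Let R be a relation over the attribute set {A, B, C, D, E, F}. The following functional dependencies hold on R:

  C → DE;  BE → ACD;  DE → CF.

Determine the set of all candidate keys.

Attribute B never appears on the right-hand side of any dependency, so B must belong to every candidate key.
{B}⁺ = {B}, which is not all of the schema, so we must add further attributes.
{B, C}⁺: C→DE adds D, E; BE→ACD adds A; DE→CF adds F → {A, B, C, D, E, F}. Minimal: {C}⁺ = {C, D, E, F}; {B}⁺ = {B} — none reach the full schema.
{B, E}⁺: BE→ACD adds A, C, D; DE→CF adds F → {A, B, C, D, E, F}. Minimal: {E}⁺ = {E}; {B}⁺ = {B} — none reach the full schema.

{B, C}, {B, E}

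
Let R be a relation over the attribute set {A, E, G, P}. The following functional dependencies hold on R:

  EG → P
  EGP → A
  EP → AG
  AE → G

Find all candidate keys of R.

(A, E); (E, G); (E, P)

Attribute E never appears on the right-hand side of any dependency, so E must belong to every candidate key.
{E}⁺ = {E}, which is not all of the schema, so we must add further attributes.
{A, E}⁺: AE→G adds G; EG→P adds P → {A, E, G, P}. Minimal: {E}⁺ = {E}; {A}⁺ = {A} — none reach the full schema.
{E, G}⁺: EG→P adds P; EGP→A adds A → {A, E, G, P}. Minimal: {G}⁺ = {G}; {E}⁺ = {E} — none reach the full schema.
{E, P}⁺: EP→AG adds A, G → {A, E, G, P}. Minimal: {P}⁺ = {P}; {E}⁺ = {E} — none reach the full schema.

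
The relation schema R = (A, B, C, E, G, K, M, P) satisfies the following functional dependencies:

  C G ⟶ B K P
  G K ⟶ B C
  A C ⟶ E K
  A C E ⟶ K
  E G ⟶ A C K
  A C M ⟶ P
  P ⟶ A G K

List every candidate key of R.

{M, P}, {A, C, M}, {C, G, M}, {E, G, M}, {G, K, M}

Attribute M never appears on the right-hand side of any dependency, so M must belong to every candidate key.
{M}⁺ = {M}, which is not all of the schema, so we must add further attributes.
{M, P}⁺: P→AGK adds A, G, K; GK→BC adds B, C; AC→EK adds E → {A, B, C, E, G, K, M, P}.
{A, C, M}⁺: AC→EK adds E, K; ACM→P adds P; P→AGK adds G; CG→BKP adds B → {A, B, C, E, G, K, M, P}.
{C, G, M}⁺: CG→BKP adds B, K, P; P→AGK adds A; AC→EK adds E → {A, B, C, E, G, K, M, P}.
{E, G, M}⁺: EG→ACK adds A, C, K; ACM→P adds P; CG→BKP adds B → {A, B, C, E, G, K, M, P}.
{G, K, M}⁺: GK→BC adds B, C; CG→BKP adds P; P→AGK adds A; AC→EK adds E → {A, B, C, E, G, K, M, P}.
Any other superkey contains one of these as a subset, so there are no further candidate keys.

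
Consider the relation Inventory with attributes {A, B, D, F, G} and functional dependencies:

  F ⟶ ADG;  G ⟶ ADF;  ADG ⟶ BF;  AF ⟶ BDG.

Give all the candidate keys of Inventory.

{F}⁺: F→ADG adds A, D, G; ADG→BF adds B → {A, B, D, F, G}.
{G}⁺: G→ADF adds A, D, F; ADG→BF adds B → {A, B, D, F, G}.

(F), (G)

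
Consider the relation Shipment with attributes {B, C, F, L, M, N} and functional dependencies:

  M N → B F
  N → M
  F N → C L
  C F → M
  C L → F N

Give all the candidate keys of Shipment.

(N), (C, L)

{N}⁺: N→M adds M; MN→BF adds B, F; FN→CL adds C, L → {B, C, F, L, M, N}.
{C, L}⁺: CL→FN adds F, N; N→M adds M; MN→BF adds B → {B, C, F, L, M, N}. Minimal: {L}⁺ = {L}; {C}⁺ = {C} — none reach the full schema.
Any other superkey contains one of these as a subset, so there are no further candidate keys.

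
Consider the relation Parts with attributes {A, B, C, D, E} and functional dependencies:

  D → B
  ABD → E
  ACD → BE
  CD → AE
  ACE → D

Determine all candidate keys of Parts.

Attribute C never appears on the right-hand side of any dependency, so C must belong to every candidate key.
{C}⁺ = {C}, which is not all of the schema, so we must add further attributes.
{C, D}⁺: D→B adds B; CD→AE adds A, E → {A, B, C, D, E}. Minimal: {D}⁺ = {B, D}; {C}⁺ = {C} — none reach the full schema.
{A, C, E}⁺: ACE→D adds D; D→B adds B → {A, B, C, D, E}. Minimal: {C, E}⁺ = {C, E}; {A, E}⁺ = {A, E}; {A, C}⁺ = {A, C} — none reach the full schema.
Any other superkey contains one of these as a subset, so there are no further candidate keys.

(C, D), (A, C, E)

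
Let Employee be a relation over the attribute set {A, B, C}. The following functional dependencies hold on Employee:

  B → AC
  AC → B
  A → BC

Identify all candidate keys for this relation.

A, B

{A}⁺: A→BC adds B, C → {A, B, C}.
{B}⁺: B→AC adds A, C → {A, B, C}.
Any other superkey contains one of these as a subset, so there are no further candidate keys.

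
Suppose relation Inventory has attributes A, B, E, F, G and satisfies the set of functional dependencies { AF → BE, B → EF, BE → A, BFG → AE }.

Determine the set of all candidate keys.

{B, G}; {A, F, G}

Attribute G never appears on the right-hand side of any dependency, so G must belong to every candidate key.
{G}⁺ = {G}, which is not all of the schema, so we must add further attributes.
{B, G}⁺: B→EF adds E, F; BE→A adds A → {A, B, E, F, G}. Minimal: {G}⁺ = {G}; {B}⁺ = {A, B, E, F} — none reach the full schema.
{A, F, G}⁺: AF→BE adds B, E → {A, B, E, F, G}. Minimal: {F, G}⁺ = {F, G}; {A, G}⁺ = {A, G}; {A, F}⁺ = {A, B, E, F} — none reach the full schema.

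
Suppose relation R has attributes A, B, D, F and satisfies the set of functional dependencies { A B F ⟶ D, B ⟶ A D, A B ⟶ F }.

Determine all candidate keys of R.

B

Attribute B never appears on the right-hand side of any dependency, so B must belong to every candidate key.
{B}⁺ = {A, B, D, F}, which is all of the schema, so {B} is the only candidate key.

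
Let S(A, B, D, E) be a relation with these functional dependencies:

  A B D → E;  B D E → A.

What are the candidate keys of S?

ABD, BDE

Attributes B, D never appear on any right-hand side, so every candidate key must contain {B, D}.
{B, D}⁺ = {B, D}, which is not all of the schema, so we must add further attributes.
{A, B, D}⁺: ABD→E adds E → {A, B, D, E}. Minimal: {B, D}⁺ = {B, D}; {A, D}⁺ = {A, D}; {A, B}⁺ = {A, B} — none reach the full schema.
{B, D, E}⁺: BDE→A adds A → {A, B, D, E}. Minimal: {D, E}⁺ = {D, E}; {B, E}⁺ = {B, E}; {B, D}⁺ = {B, D} — none reach the full schema.
Any other superkey contains one of these as a subset, so there are no further candidate keys.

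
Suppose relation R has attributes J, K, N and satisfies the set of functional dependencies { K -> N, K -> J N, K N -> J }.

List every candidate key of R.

Attribute K never appears on the right-hand side of any dependency, so K must belong to every candidate key.
{K}⁺ = {J, K, N}, which is all of the schema, so {K} is the only candidate key.

K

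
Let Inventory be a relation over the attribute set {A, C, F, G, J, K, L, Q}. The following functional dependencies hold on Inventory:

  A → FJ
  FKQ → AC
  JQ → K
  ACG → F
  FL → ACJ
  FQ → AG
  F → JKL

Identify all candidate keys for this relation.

{A, Q}, {F, Q}

{A, Q}⁺: A→FJ adds F, J; JQ→K adds K; FQ→AG adds G; F→JKL adds L; FKQ→AC adds C → {A, C, F, G, J, K, L, Q}. Minimal: {Q}⁺ = {Q}; {A}⁺ = {A, C, F, J, K, L} — none reach the full schema.
{F, Q}⁺: FQ→AG adds A, G; F→JKL adds J, K, L; FKQ→AC adds C → {A, C, F, G, J, K, L, Q}. Minimal: {Q}⁺ = {Q}; {F}⁺ = {A, C, F, J, K, L} — none reach the full schema.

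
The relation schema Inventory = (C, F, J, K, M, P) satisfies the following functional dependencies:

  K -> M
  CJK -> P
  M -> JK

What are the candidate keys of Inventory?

{C, F, K}⁺: K→M adds M; M→JK adds J; CJK→P adds P → {C, F, J, K, M, P}. Minimal: {F, K}⁺ = {F, J, K, M}; {C, K}⁺ = {C, J, K, M, P}; {C, F}⁺ = {C, F} — none reach the full schema.
{C, F, M}⁺: M→JK adds J, K; CJK→P adds P → {C, F, J, K, M, P}. Minimal: {F, M}⁺ = {F, J, K, M}; {C, M}⁺ = {C, J, K, M, P}; {C, F}⁺ = {C, F} — none reach the full schema.
Any other superkey contains one of these as a subset, so there are no further candidate keys.

{C, F, K}, {C, F, M}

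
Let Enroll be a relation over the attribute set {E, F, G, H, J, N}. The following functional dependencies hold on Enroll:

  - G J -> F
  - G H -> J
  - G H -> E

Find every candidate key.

Attributes G, H, N never appear on any right-hand side, so every candidate key must contain {G, H, N}.
{G, H, N}⁺ = {E, F, G, H, J, N}, which is all of the schema, so {G, H, N} is the only candidate key.

{G, H, N}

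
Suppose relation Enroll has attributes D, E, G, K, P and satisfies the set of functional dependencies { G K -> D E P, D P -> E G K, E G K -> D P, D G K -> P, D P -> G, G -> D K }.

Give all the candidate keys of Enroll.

G, DP

{G}⁺: G→DK adds D, K; GK→DEP adds E, P → {D, E, G, K, P}.
{D, P}⁺: DP→EGK adds E, G, K → {D, E, G, K, P}. Minimal: {P}⁺ = {P}; {D}⁺ = {D} — none reach the full schema.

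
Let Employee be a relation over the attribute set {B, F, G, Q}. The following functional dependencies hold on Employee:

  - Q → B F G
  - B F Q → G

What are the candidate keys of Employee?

(Q)

Attribute Q never appears on the right-hand side of any dependency, so Q must belong to every candidate key.
{Q}⁺ = {B, F, G, Q}, which is all of the schema, so {Q} is the only candidate key.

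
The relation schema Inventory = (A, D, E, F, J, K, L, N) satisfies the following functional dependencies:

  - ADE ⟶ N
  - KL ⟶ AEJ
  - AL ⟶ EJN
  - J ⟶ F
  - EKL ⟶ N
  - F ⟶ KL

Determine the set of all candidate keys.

DF, DJ, ADL, DKL

Attribute D never appears on the right-hand side of any dependency, so D must belong to every candidate key.
{D}⁺ = {D}, which is not all of the schema, so we must add further attributes.
{D, F}⁺: F→KL adds K, L; KL→AEJ adds A, E, J; AL→EJN adds N → {A, D, E, F, J, K, L, N}. Minimal: {F}⁺ = {A, E, F, J, K, L, N}; {D}⁺ = {D} — none reach the full schema.
{D, J}⁺: J→F adds F; F→KL adds K, L; KL→AEJ adds A, E; AL→EJN adds N → {A, D, E, F, J, K, L, N}. Minimal: {J}⁺ = {A, E, F, J, K, L, N}; {D}⁺ = {D} — none reach the full schema.
{A, D, L}⁺: AL→EJN adds E, J, N; J→F adds F; F→KL adds K → {A, D, E, F, J, K, L, N}. Minimal: {D, L}⁺ = {D, L}; {A, L}⁺ = {A, E, F, J, K, L, N}; {A, D}⁺ = {A, D} — none reach the full schema.
{D, K, L}⁺: KL→AEJ adds A, E, J; AL→EJN adds N; J→F adds F → {A, D, E, F, J, K, L, N}. Minimal: {K, L}⁺ = {A, E, F, J, K, L, N}; {D, L}⁺ = {D, L}; {D, K}⁺ = {D, K} — none reach the full schema.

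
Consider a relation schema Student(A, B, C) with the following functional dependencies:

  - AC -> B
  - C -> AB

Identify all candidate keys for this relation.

(C)

Attribute C never appears on the right-hand side of any dependency, so C must belong to every candidate key.
{C}⁺ = {A, B, C}, which is all of the schema, so {C} is the only candidate key.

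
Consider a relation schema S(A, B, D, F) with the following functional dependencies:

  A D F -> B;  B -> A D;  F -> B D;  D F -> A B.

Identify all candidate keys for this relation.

Attribute F never appears on the right-hand side of any dependency, so F must belong to every candidate key.
{F}⁺ = {A, B, D, F}, which is all of the schema, so {F} is the only candidate key.

{F}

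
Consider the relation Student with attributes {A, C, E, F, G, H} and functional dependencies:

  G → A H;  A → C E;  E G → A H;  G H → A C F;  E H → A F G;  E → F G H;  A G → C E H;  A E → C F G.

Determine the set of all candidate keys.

{A}, {E}, {G}

{A}⁺: A→CE adds C, E; E→FGH adds F, G, H → {A, C, E, F, G, H}.
{E}⁺: E→FGH adds F, G, H; G→AH adds A; A→CE adds C → {A, C, E, F, G, H}.
{G}⁺: G→AH adds A, H; A→CE adds C, E; GH→ACF adds F → {A, C, E, F, G, H}.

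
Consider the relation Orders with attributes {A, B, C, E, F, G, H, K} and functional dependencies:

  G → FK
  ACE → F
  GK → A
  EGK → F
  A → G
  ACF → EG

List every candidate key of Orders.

Attributes B, C, H never appear on any right-hand side, so every candidate key must contain {B, C, H}.
{B, C, H}⁺ = {B, C, H}, which is not all of the schema, so we must add further attributes.
{A, B, C, H}⁺: A→G adds G; G→FK adds F, K; ACF→EG adds E → {A, B, C, E, F, G, H, K}. Minimal: {B, C, H}⁺ = {B, C, H}; {A, C, H}⁺ = {A, C, E, F, G, H, K}; {A, B, H}⁺ = {A, B, F, G, H, K}; … — none reach the full schema.
{B, C, G, H}⁺: G→FK adds F, K; GK→A adds A; ACF→EG adds E → {A, B, C, E, F, G, H, K}. Minimal: {C, G, H}⁺ = {A, C, E, F, G, H, K}; {B, G, H}⁺ = {A, B, F, G, H, K}; {B, C, H}⁺ = {B, C, H}; … — none reach the full schema.

{A, B, C, H}, {B, C, G, H}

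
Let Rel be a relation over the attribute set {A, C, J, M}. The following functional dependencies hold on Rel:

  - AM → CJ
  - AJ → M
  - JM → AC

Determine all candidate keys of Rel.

{A, J}⁺: AJ→M adds M; JM→AC adds C → {A, C, J, M}. Minimal: {J}⁺ = {J}; {A}⁺ = {A} — none reach the full schema.
{A, M}⁺: AM→CJ adds C, J → {A, C, J, M}. Minimal: {M}⁺ = {M}; {A}⁺ = {A} — none reach the full schema.
{J, M}⁺: JM→AC adds A, C → {A, C, J, M}. Minimal: {M}⁺ = {M}; {J}⁺ = {J} — none reach the full schema.

{A, J}; {A, M}; {J, M}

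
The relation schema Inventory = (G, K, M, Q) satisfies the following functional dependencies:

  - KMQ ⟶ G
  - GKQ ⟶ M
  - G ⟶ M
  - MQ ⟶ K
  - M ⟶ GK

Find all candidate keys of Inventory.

Attribute Q never appears on the right-hand side of any dependency, so Q must belong to every candidate key.
{Q}⁺ = {Q}, which is not all of the schema, so we must add further attributes.
{G, Q}⁺: G→M adds M; MQ→K adds K → {G, K, M, Q}. Minimal: {Q}⁺ = {Q}; {G}⁺ = {G, K, M} — none reach the full schema.
{M, Q}⁺: MQ→K adds K; M→GK adds G → {G, K, M, Q}. Minimal: {Q}⁺ = {Q}; {M}⁺ = {G, K, M} — none reach the full schema.

GQ, MQ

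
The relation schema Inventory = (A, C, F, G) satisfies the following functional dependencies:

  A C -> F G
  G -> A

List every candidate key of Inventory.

Attribute C never appears on the right-hand side of any dependency, so C must belong to every candidate key.
{C}⁺ = {C}, which is not all of the schema, so we must add further attributes.
{A, C}⁺: AC→FG adds F, G → {A, C, F, G}. Minimal: {C}⁺ = {C}; {A}⁺ = {A} — none reach the full schema.
{C, G}⁺: G→A adds A; AC→FG adds F → {A, C, F, G}. Minimal: {G}⁺ = {A, G}; {C}⁺ = {C} — none reach the full schema.

{A, C}, {C, G}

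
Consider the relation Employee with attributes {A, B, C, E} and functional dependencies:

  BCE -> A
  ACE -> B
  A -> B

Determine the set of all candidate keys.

{A, C, E}; {B, C, E}

Attributes C, E never appear on any right-hand side, so every candidate key must contain {C, E}.
{C, E}⁺ = {C, E}, which is not all of the schema, so we must add further attributes.
{A, C, E}⁺: ACE→B adds B → {A, B, C, E}. Minimal: {C, E}⁺ = {C, E}; {A, E}⁺ = {A, B, E}; {A, C}⁺ = {A, B, C} — none reach the full schema.
{B, C, E}⁺: BCE→A adds A → {A, B, C, E}. Minimal: {C, E}⁺ = {C, E}; {B, E}⁺ = {B, E}; {B, C}⁺ = {B, C} — none reach the full schema.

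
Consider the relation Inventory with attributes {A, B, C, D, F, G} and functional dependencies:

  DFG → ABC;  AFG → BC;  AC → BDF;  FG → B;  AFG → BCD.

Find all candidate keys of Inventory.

Attribute G never appears on the right-hand side of any dependency, so G must belong to every candidate key.
{G}⁺ = {G}, which is not all of the schema, so we must add further attributes.
{A, C, G}⁺: AC→BDF adds B, D, F → {A, B, C, D, F, G}. Minimal: {C, G}⁺ = {C, G}; {A, G}⁺ = {A, G}; {A, C}⁺ = {A, B, C, D, F} — none reach the full schema.
{A, F, G}⁺: AFG→BC adds B, C; AC→BDF adds D → {A, B, C, D, F, G}. Minimal: {F, G}⁺ = {B, F, G}; {A, G}⁺ = {A, G}; {A, F}⁺ = {A, F} — none reach the full schema.
{D, F, G}⁺: DFG→ABC adds A, B, C → {A, B, C, D, F, G}. Minimal: {F, G}⁺ = {B, F, G}; {D, G}⁺ = {D, G}; {D, F}⁺ = {D, F} — none reach the full schema.
Any other superkey contains one of these as a subset, so there are no further candidate keys.

ACG; AFG; DFG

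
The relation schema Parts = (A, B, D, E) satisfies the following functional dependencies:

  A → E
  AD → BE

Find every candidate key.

{A, D}⁺: A→E adds E; AD→BE adds B → {A, B, D, E}. Minimal: {D}⁺ = {D}; {A}⁺ = {A, E} — none reach the full schema.
No other minimal superkey exists.

{A, D}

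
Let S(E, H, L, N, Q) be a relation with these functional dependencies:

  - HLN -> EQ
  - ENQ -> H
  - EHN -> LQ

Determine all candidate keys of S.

Attribute N never appears on the right-hand side of any dependency, so N must belong to every candidate key.
{N}⁺ = {N}, which is not all of the schema, so we must add further attributes.
{E, H, N}⁺: EHN→LQ adds L, Q → {E, H, L, N, Q}. Minimal: {H, N}⁺ = {H, N}; {E, N}⁺ = {E, N}; {E, H}⁺ = {E, H} — none reach the full schema.
{E, N, Q}⁺: ENQ→H adds H; EHN→LQ adds L → {E, H, L, N, Q}. Minimal: {N, Q}⁺ = {N, Q}; {E, Q}⁺ = {E, Q}; {E, N}⁺ = {E, N} — none reach the full schema.
{H, L, N}⁺: HLN→EQ adds E, Q → {E, H, L, N, Q}. Minimal: {L, N}⁺ = {L, N}; {H, N}⁺ = {H, N}; {H, L}⁺ = {H, L} — none reach the full schema.
Any other superkey contains one of these as a subset, so there are no further candidate keys.

{E, H, N}, {E, N, Q}, {H, L, N}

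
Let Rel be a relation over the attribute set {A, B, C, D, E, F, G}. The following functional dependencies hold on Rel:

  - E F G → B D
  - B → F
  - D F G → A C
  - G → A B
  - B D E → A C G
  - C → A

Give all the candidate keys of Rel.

Attribute E never appears on the right-hand side of any dependency, so E must belong to every candidate key.
{E}⁺ = {E}, which is not all of the schema, so we must add further attributes.
{E, G}⁺: G→AB adds A, B; B→F adds F; EFG→BD adds D; DFG→AC adds C → {A, B, C, D, E, F, G}.
{B, D, E}⁺: B→F adds F; BDE→ACG adds A, C, G → {A, B, C, D, E, F, G}.
Any other superkey contains one of these as a subset, so there are no further candidate keys.

(E, G), (B, D, E)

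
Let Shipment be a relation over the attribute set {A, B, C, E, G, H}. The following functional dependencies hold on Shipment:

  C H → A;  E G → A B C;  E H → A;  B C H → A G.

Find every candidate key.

Attributes E, H never appear on any right-hand side, so every candidate key must contain {E, H}.
{E, H}⁺ = {A, E, H}, which is not all of the schema, so we must add further attributes.
{E, G, H}⁺: EG→ABC adds A, B, C → {A, B, C, E, G, H}. Minimal: {G, H}⁺ = {G, H}; {E, H}⁺ = {A, E, H}; {E, G}⁺ = {A, B, C, E, G} — none reach the full schema.
{B, C, E, H}⁺: CH→A adds A; BCH→AG adds G → {A, B, C, E, G, H}. Minimal: {C, E, H}⁺ = {A, C, E, H}; {B, E, H}⁺ = {A, B, E, H}; {B, C, H}⁺ = {A, B, C, G, H}; … — none reach the full schema.
Any other superkey contains one of these as a subset, so there are no further candidate keys.

{E, G, H}; {B, C, E, H}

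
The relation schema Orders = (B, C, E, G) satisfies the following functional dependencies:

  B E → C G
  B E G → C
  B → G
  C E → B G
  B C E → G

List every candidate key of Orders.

{B, E}⁺: BE→CG adds C, G → {B, C, E, G}.
{C, E}⁺: CE→BG adds B, G → {B, C, E, G}.

{B, E}; {C, E}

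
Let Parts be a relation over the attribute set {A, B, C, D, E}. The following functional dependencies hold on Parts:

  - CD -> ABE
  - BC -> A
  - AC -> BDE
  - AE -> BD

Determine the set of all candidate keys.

{A, C}, {B, C}, {C, D}

Attribute C never appears on the right-hand side of any dependency, so C must belong to every candidate key.
{C}⁺ = {C}, which is not all of the schema, so we must add further attributes.
{A, C}⁺: AC→BDE adds B, D, E → {A, B, C, D, E}. Minimal: {C}⁺ = {C}; {A}⁺ = {A} — none reach the full schema.
{B, C}⁺: BC→A adds A; AC→BDE adds D, E → {A, B, C, D, E}. Minimal: {C}⁺ = {C}; {B}⁺ = {B} — none reach the full schema.
{C, D}⁺: CD→ABE adds A, B, E → {A, B, C, D, E}. Minimal: {D}⁺ = {D}; {C}⁺ = {C} — none reach the full schema.
Any other superkey contains one of these as a subset, so there are no further candidate keys.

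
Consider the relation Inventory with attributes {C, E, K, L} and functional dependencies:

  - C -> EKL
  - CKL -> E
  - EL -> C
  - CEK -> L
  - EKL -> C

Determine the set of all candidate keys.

{C}⁺: C→EKL adds E, K, L → {C, E, K, L}.
{E, L}⁺: EL→C adds C; C→EKL adds K → {C, E, K, L}.

(C), (E, L)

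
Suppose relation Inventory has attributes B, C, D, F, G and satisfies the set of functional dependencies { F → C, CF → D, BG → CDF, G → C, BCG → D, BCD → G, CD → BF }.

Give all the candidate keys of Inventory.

{F}, {B, G}, {C, D}, {D, G}

{F}⁺: F→C adds C; CF→D adds D; CD→BF adds B; BCD→G adds G → {B, C, D, F, G}.
{B, G}⁺: BG→CDF adds C, D, F → {B, C, D, F, G}. Minimal: {G}⁺ = {C, G}; {B}⁺ = {B} — none reach the full schema.
{C, D}⁺: CD→BF adds B, F; BCD→G adds G → {B, C, D, F, G}. Minimal: {D}⁺ = {D}; {C}⁺ = {C} — none reach the full schema.
{D, G}⁺: G→C adds C; CD→BF adds B, F → {B, C, D, F, G}. Minimal: {G}⁺ = {C, G}; {D}⁺ = {D} — none reach the full schema.
Any other superkey contains one of these as a subset, so there are no further candidate keys.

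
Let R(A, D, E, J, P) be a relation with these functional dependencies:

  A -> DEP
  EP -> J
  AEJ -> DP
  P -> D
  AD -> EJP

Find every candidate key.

Attribute A never appears on the right-hand side of any dependency, so A must belong to every candidate key.
{A}⁺ = {A, D, E, J, P}, which is all of the schema, so {A} is the only candidate key.

(A)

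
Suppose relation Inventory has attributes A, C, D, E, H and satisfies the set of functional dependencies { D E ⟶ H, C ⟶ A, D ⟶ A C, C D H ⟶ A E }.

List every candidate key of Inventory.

Attribute D never appears on the right-hand side of any dependency, so D must belong to every candidate key.
{D}⁺ = {A, C, D}, which is not all of the schema, so we must add further attributes.
{D, E}⁺: DE→H adds H; D→AC adds A, C → {A, C, D, E, H}. Minimal: {E}⁺ = {E}; {D}⁺ = {A, C, D} — none reach the full schema.
{D, H}⁺: D→AC adds A, C; CDH→AE adds E → {A, C, D, E, H}. Minimal: {H}⁺ = {H}; {D}⁺ = {A, C, D} — none reach the full schema.

(D, E), (D, H)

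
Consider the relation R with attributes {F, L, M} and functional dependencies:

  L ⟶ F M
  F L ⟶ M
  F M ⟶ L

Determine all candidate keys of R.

{L}⁺: L→FM adds F, M → {F, L, M}.
{F, M}⁺: FM→L adds L → {F, L, M}.

{L}; {F, M}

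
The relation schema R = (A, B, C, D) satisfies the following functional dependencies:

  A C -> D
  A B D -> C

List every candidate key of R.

Attributes A, B never appear on any right-hand side, so every candidate key must contain {A, B}.
{A, B}⁺ = {A, B}, which is not all of the schema, so we must add further attributes.
{A, B, C}⁺: AC→D adds D → {A, B, C, D}.
{A, B, D}⁺: ABD→C adds C → {A, B, C, D}.
Any other superkey contains one of these as a subset, so there are no further candidate keys.

{A, B, C}; {A, B, D}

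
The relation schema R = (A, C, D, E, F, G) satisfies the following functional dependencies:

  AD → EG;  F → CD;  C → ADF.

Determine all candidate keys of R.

{C}⁺: C→ADF adds A, D, F; AD→EG adds E, G → {A, C, D, E, F, G}.
{F}⁺: F→CD adds C, D; C→ADF adds A; AD→EG adds E, G → {A, C, D, E, F, G}.

{C}, {F}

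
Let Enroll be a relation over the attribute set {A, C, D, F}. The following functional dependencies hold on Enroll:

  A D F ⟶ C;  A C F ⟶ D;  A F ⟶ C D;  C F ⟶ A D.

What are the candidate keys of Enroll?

{A, F}⁺: AF→CD adds C, D → {A, C, D, F}. Minimal: {F}⁺ = {F}; {A}⁺ = {A} — none reach the full schema.
{C, F}⁺: CF→AD adds A, D → {A, C, D, F}. Minimal: {F}⁺ = {F}; {C}⁺ = {C} — none reach the full schema.

{A, F}, {C, F}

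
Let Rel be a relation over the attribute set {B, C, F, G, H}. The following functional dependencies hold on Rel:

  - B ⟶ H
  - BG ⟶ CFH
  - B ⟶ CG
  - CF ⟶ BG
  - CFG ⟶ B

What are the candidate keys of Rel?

{B}⁺: B→H adds H; B→CG adds C, G; BG→CFH adds F → {B, C, F, G, H}.
{C, F}⁺: CF→BG adds B, G; B→H adds H → {B, C, F, G, H}.

{B}, {C, F}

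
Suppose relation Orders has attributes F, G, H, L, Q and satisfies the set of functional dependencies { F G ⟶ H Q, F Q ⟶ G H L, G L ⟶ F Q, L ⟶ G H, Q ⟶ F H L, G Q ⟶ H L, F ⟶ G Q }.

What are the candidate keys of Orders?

{F}, {L}, {Q}

{F}⁺: F→GQ adds G, Q; FG→HQ adds H; FQ→GHL adds L → {F, G, H, L, Q}.
{L}⁺: L→GH adds G, H; GL→FQ adds F, Q → {F, G, H, L, Q}.
{Q}⁺: Q→FHL adds F, H, L; F→GQ adds G → {F, G, H, L, Q}.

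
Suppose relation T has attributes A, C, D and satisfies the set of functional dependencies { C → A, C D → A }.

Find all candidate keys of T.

{C, D}

Attributes C, D never appear on any right-hand side, so every candidate key must contain {C, D}.
{C, D}⁺ = {A, C, D}, which is all of the schema, so {C, D} is the only candidate key.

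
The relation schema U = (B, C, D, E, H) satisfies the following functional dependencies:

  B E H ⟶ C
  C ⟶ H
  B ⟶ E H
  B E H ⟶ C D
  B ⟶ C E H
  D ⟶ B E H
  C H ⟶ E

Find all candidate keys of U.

B; D

{B}⁺: B→EH adds E, H; BEH→CD adds C, D → {B, C, D, E, H}.
{D}⁺: D→BEH adds B, E, H; BEH→C adds C → {B, C, D, E, H}.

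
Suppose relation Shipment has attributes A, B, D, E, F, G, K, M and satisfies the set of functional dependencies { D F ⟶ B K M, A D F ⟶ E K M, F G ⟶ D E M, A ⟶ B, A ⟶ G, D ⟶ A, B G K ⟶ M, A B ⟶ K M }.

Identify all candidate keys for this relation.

Attribute F never appears on the right-hand side of any dependency, so F must belong to every candidate key.
{F}⁺ = {F}, which is not all of the schema, so we must add further attributes.
{A, F}⁺: A→B adds B; A→G adds G; AB→KM adds K, M; FG→DEM adds D, E → {A, B, D, E, F, G, K, M}. Minimal: {F}⁺ = {F}; {A}⁺ = {A, B, G, K, M} — none reach the full schema.
{D, F}⁺: DF→BKM adds B, K, M; D→A adds A; ADF→EKM adds E; A→G adds G → {A, B, D, E, F, G, K, M}. Minimal: {F}⁺ = {F}; {D}⁺ = {A, B, D, G, K, M} — none reach the full schema.
{F, G}⁺: FG→DEM adds D, E, M; D→A adds A; DF→BKM adds B, K → {A, B, D, E, F, G, K, M}. Minimal: {G}⁺ = {G}; {F}⁺ = {F} — none reach the full schema.
Any other superkey contains one of these as a subset, so there are no further candidate keys.

{A, F}, {D, F}, {F, G}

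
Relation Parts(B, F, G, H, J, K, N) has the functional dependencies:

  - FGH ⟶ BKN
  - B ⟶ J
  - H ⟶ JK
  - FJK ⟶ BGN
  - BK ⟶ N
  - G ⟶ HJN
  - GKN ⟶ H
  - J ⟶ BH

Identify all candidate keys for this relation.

{B, F}; {F, G}; {F, H}; {F, J}

Attribute F never appears on the right-hand side of any dependency, so F must belong to every candidate key.
{F}⁺ = {F}, which is not all of the schema, so we must add further attributes.
{B, F}⁺: B→J adds J; J→BH adds H; H→JK adds K; FJK→BGN adds G, N → {B, F, G, H, J, K, N}. Minimal: {F}⁺ = {F}; {B}⁺ = {B, H, J, K, N} — none reach the full schema.
{F, G}⁺: G→HJN adds H, J, N; J→BH adds B; FGH→BKN adds K → {B, F, G, H, J, K, N}. Minimal: {G}⁺ = {B, G, H, J, K, N}; {F}⁺ = {F} — none reach the full schema.
{F, H}⁺: H→JK adds J, K; FJK→BGN adds B, G, N → {B, F, G, H, J, K, N}. Minimal: {H}⁺ = {B, H, J, K, N}; {F}⁺ = {F} — none reach the full schema.
{F, J}⁺: J→BH adds B, H; H→JK adds K; FJK→BGN adds G, N → {B, F, G, H, J, K, N}. Minimal: {J}⁺ = {B, H, J, K, N}; {F}⁺ = {F} — none reach the full schema.
Any other superkey contains one of these as a subset, so there are no further candidate keys.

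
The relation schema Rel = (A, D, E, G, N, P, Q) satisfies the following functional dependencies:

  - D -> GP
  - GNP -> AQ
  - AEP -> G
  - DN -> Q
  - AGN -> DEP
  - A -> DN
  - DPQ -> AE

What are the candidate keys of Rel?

{A}, {D, N}, {D, Q}, {G, N, P}

{A}⁺: A→DN adds D, N; D→GP adds G, P; GNP→AQ adds Q; AGN→DEP adds E → {A, D, E, G, N, P, Q}.
{D, N}⁺: D→GP adds G, P; GNP→AQ adds A, Q; AGN→DEP adds E → {A, D, E, G, N, P, Q}. Minimal: {N}⁺ = {N}; {D}⁺ = {D, G, P} — none reach the full schema.
{D, Q}⁺: D→GP adds G, P; DPQ→AE adds A, E; A→DN adds N → {A, D, E, G, N, P, Q}. Minimal: {Q}⁺ = {Q}; {D}⁺ = {D, G, P} — none reach the full schema.
{G, N, P}⁺: GNP→AQ adds A, Q; AGN→DEP adds D, E → {A, D, E, G, N, P, Q}. Minimal: {N, P}⁺ = {N, P}; {G, P}⁺ = {G, P}; {G, N}⁺ = {G, N} — none reach the full schema.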